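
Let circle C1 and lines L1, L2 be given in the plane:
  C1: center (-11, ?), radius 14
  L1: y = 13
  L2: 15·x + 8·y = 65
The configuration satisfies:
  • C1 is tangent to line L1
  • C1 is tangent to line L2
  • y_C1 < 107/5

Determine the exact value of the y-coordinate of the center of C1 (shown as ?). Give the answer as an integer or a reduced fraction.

-1

1. [C1‖L1]  y_C1² − 26y_C1 − 27 = 0  ⇒  y_C1 = -1 or 27
2. [C1‖L2]  y_C1² − (115/2)y_C1 − 117/2 = 0  ⇒  y_C1 = -1 or 117/2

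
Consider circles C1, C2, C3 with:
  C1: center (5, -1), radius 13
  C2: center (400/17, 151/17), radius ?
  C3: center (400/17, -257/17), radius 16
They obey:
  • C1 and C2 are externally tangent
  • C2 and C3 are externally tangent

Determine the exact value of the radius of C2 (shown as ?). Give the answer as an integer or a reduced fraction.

1. [ext C1·C2]  r_C2² + 26r_C2 − 272 = 0  ⇒  r_C2 = 8 (r>0 drops 1)
2. [ext C2·C3]  r_C2² + 32r_C2 − 320 = 0  ⇒  r_C2 = 8 (r>0 drops 1)

8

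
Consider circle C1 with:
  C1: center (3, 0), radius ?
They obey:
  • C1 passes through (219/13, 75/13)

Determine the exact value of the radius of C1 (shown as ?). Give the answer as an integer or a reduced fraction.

1. [C1∋P]  r_C1² − 225 = 0  ⇒  r_C1 = 15 (r>0 drops 1)

15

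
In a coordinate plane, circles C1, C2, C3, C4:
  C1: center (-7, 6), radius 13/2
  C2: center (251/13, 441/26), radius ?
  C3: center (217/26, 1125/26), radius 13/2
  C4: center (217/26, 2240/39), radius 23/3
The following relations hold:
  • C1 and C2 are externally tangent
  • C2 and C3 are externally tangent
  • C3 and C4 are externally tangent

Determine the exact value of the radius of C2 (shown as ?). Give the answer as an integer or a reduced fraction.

22

1. [ext C1·C2]  r_C2² + 13r_C2 − 770 = 0  ⇒  r_C2 = 22 (r>0 drops 1)
2. [ext C2·C3]  r_C2² + 13r_C2 − 770 = 0  ⇒  r_C2 = 22 (r>0 drops 1)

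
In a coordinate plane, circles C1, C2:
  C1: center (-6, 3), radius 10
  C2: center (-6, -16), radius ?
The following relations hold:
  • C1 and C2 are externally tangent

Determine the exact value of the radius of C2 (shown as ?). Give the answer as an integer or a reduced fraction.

9

1. [ext C1·C2]  r_C2² + 20r_C2 − 261 = 0  ⇒  r_C2 = 9 (r>0 drops 1)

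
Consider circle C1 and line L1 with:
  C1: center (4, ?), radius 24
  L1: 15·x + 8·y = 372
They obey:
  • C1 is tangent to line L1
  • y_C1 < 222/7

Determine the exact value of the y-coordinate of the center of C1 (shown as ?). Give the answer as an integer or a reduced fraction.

1. [C1‖L1]  y_C1² − 78y_C1 − 1080 = 0  ⇒  y_C1 = -12 or 90
2. given y_C1 < 222/7: keep -12

-12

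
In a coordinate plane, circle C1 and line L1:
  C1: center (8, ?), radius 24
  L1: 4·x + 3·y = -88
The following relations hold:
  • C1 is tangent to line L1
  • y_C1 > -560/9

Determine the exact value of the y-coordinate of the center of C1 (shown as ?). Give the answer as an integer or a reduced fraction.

0

1. [C1‖L1]  y_C1² + 80y_C1 = 0  ⇒  y_C1 = -80 or 0
2. given y_C1 > -560/9: keep 0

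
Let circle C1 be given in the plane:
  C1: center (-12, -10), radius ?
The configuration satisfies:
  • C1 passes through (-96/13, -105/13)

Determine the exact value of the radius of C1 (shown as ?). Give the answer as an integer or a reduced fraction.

5

1. [C1∋P]  r_C1² − 25 = 0  ⇒  r_C1 = 5 (r>0 drops 1)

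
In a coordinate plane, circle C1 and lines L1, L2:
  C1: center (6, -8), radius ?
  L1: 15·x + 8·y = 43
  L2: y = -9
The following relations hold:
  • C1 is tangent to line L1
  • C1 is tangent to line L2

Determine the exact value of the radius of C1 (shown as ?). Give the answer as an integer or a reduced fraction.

1. [C1‖L1]  r_C1² − 1 = 0  ⇒  r_C1 = 1 (r>0 drops 1)
2. [C1‖L2]  r_C1² − 1 = 0  ⇒  r_C1 = 1 (r>0 drops 1)

1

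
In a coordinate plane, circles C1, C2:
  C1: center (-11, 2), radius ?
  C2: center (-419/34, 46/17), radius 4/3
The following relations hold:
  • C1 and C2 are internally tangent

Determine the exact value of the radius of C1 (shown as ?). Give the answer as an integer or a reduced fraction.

17/6

1. [int C1,C2]  r_C1² − (8/3)r_C1 − 17/36 = 0  ⇒  r_C1 = 17/6 (r>0 drops 1)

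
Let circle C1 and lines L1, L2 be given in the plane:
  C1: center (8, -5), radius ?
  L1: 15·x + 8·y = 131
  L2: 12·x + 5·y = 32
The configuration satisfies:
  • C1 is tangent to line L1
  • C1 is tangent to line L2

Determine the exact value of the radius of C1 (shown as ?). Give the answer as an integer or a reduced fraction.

3

1. [C1‖L1]  r_C1² − 9 = 0  ⇒  r_C1 = 3 (r>0 drops 1)
2. [C1‖L2]  r_C1² − 9 = 0  ⇒  r_C1 = 3 (r>0 drops 1)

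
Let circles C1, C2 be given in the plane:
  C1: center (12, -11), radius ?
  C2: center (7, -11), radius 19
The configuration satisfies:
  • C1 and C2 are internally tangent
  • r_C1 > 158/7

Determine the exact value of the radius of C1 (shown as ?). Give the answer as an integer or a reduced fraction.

1. [int C1,C2]  r_C1² − 38r_C1 + 336 = 0  ⇒  r_C1 = 14 or 24
2. given r_C1 > 158/7: keep 24

24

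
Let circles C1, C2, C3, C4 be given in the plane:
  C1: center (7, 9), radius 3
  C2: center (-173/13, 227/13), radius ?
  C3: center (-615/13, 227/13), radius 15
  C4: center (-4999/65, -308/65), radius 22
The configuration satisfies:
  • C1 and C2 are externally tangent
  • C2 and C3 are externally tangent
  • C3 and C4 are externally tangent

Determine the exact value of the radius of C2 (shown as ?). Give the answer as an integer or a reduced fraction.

19

1. [ext C1·C2]  r_C2² + 6r_C2 − 475 = 0  ⇒  r_C2 = 19 (r>0 drops 1)
2. [ext C2·C3]  r_C2² + 30r_C2 − 931 = 0  ⇒  r_C2 = 19 (r>0 drops 1)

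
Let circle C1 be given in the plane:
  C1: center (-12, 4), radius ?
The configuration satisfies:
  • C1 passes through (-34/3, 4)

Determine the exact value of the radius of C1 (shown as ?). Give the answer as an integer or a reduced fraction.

2/3

1. [C1∋P]  r_C1² − 4/9 = 0  ⇒  r_C1 = 2/3 (r>0 drops 1)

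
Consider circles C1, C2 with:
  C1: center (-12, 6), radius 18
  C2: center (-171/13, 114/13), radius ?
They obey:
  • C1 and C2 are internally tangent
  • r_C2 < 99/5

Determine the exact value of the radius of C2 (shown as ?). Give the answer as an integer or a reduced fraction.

1. [int C1,C2]  r_C2² − 36r_C2 + 315 = 0  ⇒  r_C2 = 15 or 21
2. given r_C2 < 99/5: keep 15

15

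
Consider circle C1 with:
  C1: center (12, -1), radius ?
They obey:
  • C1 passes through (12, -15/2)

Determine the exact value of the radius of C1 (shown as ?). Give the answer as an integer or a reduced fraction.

1. [C1∋P]  r_C1² − 169/4 = 0  ⇒  r_C1 = 13/2 (r>0 drops 1)

13/2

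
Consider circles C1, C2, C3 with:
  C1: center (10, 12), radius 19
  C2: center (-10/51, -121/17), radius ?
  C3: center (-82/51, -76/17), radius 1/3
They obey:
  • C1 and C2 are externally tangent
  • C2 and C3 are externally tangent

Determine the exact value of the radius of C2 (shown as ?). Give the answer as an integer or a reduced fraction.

8/3

1. [ext C1·C2]  r_C2² + 38r_C2 − 976/9 = 0  ⇒  r_C2 = 8/3 (r>0 drops 1)
2. [ext C2·C3]  r_C2² + (2/3)r_C2 − 80/9 = 0  ⇒  r_C2 = 8/3 (r>0 drops 1)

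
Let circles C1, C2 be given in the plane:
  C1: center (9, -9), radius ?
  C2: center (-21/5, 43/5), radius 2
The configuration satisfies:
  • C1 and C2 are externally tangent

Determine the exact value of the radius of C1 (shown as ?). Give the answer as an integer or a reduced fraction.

20

1. [ext C1·C2]  r_C1² + 4r_C1 − 480 = 0  ⇒  r_C1 = 20 (r>0 drops 1)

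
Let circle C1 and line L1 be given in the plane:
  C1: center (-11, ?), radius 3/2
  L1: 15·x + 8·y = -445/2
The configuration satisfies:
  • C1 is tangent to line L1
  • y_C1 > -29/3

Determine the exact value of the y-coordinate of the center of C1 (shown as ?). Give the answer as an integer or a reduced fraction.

1. [C1‖L1]  y_C1² + (115/8)y_C1 + 83/2 = 0  ⇒  y_C1 = -83/8 or -4
2. given y_C1 > -29/3: keep -4

-4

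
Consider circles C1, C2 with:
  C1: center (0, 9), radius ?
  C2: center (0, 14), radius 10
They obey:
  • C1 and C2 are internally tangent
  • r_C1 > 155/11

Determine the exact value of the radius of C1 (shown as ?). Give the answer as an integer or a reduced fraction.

1. [int C1,C2]  r_C1² − 20r_C1 + 75 = 0  ⇒  r_C1 = 5 or 15
2. given r_C1 > 155/11: keep 15

15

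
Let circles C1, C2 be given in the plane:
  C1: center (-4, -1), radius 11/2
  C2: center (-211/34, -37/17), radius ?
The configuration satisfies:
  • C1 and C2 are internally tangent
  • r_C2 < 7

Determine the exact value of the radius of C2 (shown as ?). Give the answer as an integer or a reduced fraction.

3

1. [int C1,C2]  r_C2² − 11r_C2 + 24 = 0  ⇒  r_C2 = 3 or 8
2. given r_C2 < 7: keep 3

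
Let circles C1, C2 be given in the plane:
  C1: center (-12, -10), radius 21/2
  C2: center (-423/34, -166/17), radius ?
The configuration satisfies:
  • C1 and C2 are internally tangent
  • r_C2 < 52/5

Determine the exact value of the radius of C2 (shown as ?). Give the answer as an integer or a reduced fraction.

1. [int C1,C2]  r_C2² − 21r_C2 + 110 = 0  ⇒  r_C2 = 10 or 11
2. given r_C2 < 52/5: keep 10

10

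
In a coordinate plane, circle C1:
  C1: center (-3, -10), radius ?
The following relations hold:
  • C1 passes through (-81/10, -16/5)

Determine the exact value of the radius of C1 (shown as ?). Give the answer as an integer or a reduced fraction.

1. [C1∋P]  r_C1² − 289/4 = 0  ⇒  r_C1 = 17/2 (r>0 drops 1)

17/2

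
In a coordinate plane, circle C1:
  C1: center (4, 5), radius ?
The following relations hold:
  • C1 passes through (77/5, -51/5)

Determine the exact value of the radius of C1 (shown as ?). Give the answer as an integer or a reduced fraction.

19

1. [C1∋P]  r_C1² − 361 = 0  ⇒  r_C1 = 19 (r>0 drops 1)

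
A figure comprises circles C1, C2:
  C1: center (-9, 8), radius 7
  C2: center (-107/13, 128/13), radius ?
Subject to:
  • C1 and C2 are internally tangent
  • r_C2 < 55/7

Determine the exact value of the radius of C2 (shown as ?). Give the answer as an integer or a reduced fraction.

1. [int C1,C2]  r_C2² − 14r_C2 + 45 = 0  ⇒  r_C2 = 5 or 9
2. given r_C2 < 55/7: keep 5

5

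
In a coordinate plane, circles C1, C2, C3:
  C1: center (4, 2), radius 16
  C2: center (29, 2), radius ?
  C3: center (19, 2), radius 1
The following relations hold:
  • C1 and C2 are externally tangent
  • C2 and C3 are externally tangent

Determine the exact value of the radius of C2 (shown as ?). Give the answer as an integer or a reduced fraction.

1. [ext C1·C2]  r_C2² + 32r_C2 − 369 = 0  ⇒  r_C2 = 9 (r>0 drops 1)
2. [ext C2·C3]  r_C2² + 2r_C2 − 99 = 0  ⇒  r_C2 = 9 (r>0 drops 1)

9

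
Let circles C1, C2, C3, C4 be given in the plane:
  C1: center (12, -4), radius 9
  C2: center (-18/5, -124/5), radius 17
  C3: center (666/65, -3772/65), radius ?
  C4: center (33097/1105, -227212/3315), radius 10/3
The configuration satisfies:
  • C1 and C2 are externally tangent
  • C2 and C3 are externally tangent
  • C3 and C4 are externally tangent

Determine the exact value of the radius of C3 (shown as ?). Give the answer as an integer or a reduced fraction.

19

1. [ext C2·C3]  r_C3² + 34r_C3 − 1007 = 0  ⇒  r_C3 = 19 (r>0 drops 1)
2. [ext C3·C4]  r_C3² + (20/3)r_C3 − 1463/3 = 0  ⇒  r_C3 = 19 (r>0 drops 1)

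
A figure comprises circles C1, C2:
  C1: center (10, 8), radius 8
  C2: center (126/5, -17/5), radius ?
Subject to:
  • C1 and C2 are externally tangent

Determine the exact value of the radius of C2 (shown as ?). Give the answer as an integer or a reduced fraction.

11

1. [ext C1·C2]  r_C2² + 16r_C2 − 297 = 0  ⇒  r_C2 = 11 (r>0 drops 1)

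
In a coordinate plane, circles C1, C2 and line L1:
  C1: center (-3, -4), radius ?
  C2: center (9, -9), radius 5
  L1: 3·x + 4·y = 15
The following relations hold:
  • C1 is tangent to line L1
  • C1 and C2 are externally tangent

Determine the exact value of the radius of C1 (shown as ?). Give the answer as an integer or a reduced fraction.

8

1. [C1‖L1]  r_C1² − 64 = 0  ⇒  r_C1 = 8 (r>0 drops 1)
2. [ext C1·C2]  r_C1² + 10r_C1 − 144 = 0  ⇒  r_C1 = 8 (r>0 drops 1)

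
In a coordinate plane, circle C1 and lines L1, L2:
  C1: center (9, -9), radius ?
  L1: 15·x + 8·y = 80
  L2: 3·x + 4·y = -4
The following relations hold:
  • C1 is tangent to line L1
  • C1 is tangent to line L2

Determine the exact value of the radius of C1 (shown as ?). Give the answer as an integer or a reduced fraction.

1

1. [C1‖L1]  r_C1² − 1 = 0  ⇒  r_C1 = 1 (r>0 drops 1)
2. [C1‖L2]  r_C1² − 1 = 0  ⇒  r_C1 = 1 (r>0 drops 1)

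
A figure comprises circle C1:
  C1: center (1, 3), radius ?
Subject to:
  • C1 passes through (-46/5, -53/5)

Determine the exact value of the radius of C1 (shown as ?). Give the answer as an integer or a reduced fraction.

1. [C1∋P]  r_C1² − 289 = 0  ⇒  r_C1 = 17 (r>0 drops 1)

17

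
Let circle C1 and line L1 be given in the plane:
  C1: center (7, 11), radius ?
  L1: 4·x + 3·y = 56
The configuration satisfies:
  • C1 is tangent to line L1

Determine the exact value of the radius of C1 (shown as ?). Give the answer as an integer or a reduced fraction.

1. [C1‖L1]  r_C1² − 1 = 0  ⇒  r_C1 = 1 (r>0 drops 1)

1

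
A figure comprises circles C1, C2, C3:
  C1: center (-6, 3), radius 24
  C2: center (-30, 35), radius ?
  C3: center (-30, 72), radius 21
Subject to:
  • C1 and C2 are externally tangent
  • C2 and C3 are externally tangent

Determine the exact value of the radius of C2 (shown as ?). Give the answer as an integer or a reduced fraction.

16

1. [ext C1·C2]  r_C2² + 48r_C2 − 1024 = 0  ⇒  r_C2 = 16 (r>0 drops 1)
2. [ext C2·C3]  r_C2² + 42r_C2 − 928 = 0  ⇒  r_C2 = 16 (r>0 drops 1)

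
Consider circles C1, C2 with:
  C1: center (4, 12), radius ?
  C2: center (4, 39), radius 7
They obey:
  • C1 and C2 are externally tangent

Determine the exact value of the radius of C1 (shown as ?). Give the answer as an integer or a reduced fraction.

1. [ext C1·C2]  r_C1² + 14r_C1 − 680 = 0  ⇒  r_C1 = 20 (r>0 drops 1)

20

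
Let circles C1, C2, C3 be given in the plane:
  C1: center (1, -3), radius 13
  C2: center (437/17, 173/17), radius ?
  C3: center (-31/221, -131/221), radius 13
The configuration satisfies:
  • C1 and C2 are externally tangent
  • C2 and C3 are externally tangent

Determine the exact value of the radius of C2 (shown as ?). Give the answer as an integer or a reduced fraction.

1. [ext C1·C2]  r_C2² + 26r_C2 − 615 = 0  ⇒  r_C2 = 15 (r>0 drops 1)
2. [ext C2·C3]  r_C2² + 26r_C2 − 615 = 0  ⇒  r_C2 = 15 (r>0 drops 1)

15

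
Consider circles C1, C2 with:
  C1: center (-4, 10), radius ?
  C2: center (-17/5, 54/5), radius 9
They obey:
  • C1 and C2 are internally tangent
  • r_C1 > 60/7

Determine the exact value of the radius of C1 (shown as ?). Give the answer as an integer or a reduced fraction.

10

1. [int C1,C2]  r_C1² − 18r_C1 + 80 = 0  ⇒  r_C1 = 8 or 10
2. given r_C1 > 60/7: keep 10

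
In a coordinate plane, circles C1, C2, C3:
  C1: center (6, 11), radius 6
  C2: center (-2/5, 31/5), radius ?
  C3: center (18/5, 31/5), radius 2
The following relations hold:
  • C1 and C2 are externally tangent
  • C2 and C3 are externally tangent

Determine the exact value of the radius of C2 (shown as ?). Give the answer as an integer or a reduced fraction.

1. [ext C1·C2]  r_C2² + 12r_C2 − 28 = 0  ⇒  r_C2 = 2 (r>0 drops 1)
2. [ext C2·C3]  r_C2² + 4r_C2 − 12 = 0  ⇒  r_C2 = 2 (r>0 drops 1)

2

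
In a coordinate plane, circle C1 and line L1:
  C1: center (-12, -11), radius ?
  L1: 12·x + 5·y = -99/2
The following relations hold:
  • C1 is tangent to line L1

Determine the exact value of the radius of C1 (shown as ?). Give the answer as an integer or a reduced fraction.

1. [C1‖L1]  r_C1² − 529/4 = 0  ⇒  r_C1 = 23/2 (r>0 drops 1)

23/2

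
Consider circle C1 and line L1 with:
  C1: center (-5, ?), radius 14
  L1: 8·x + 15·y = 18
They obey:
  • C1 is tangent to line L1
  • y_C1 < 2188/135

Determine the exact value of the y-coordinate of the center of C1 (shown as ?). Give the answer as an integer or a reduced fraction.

-12

1. [C1‖L1]  y_C1² − (116/15)y_C1 − 1184/5 = 0  ⇒  y_C1 = -12 or 296/15
2. given y_C1 < 2188/135: keep -12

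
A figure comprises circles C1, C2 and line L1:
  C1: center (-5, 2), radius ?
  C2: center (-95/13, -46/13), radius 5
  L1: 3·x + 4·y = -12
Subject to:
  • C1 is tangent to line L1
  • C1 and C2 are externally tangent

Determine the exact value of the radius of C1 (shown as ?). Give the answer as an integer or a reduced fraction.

1. [C1‖L1]  r_C1² − 1 = 0  ⇒  r_C1 = 1 (r>0 drops 1)
2. [ext C1·C2]  r_C1² + 10r_C1 − 11 = 0  ⇒  r_C1 = 1 (r>0 drops 1)

1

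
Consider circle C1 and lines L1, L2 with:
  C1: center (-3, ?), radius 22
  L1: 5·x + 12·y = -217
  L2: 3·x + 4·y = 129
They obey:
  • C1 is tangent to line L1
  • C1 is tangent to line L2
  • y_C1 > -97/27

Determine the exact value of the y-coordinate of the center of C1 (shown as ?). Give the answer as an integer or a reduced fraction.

1. [C1‖L1]  y_C1² + (101/3)y_C1 − 854/3 = 0  ⇒  y_C1 = -122/3 or 7
2. [C1‖L2]  y_C1² − 69y_C1 + 434 = 0  ⇒  y_C1 = 7 or 62

7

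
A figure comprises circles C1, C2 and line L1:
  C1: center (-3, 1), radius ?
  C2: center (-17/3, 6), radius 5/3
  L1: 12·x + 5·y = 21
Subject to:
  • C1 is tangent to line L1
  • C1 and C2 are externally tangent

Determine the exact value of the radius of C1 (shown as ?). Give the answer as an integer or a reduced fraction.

1. [C1‖L1]  r_C1² − 16 = 0  ⇒  r_C1 = 4 (r>0 drops 1)
2. [ext C1·C2]  r_C1² + (10/3)r_C1 − 88/3 = 0  ⇒  r_C1 = 4 (r>0 drops 1)

4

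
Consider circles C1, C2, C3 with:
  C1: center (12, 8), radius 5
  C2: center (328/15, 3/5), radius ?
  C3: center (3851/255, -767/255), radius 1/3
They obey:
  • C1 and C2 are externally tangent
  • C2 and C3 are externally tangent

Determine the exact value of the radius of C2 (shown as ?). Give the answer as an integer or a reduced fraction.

22/3

1. [ext C1·C2]  r_C2² + 10r_C2 − 1144/9 = 0  ⇒  r_C2 = 22/3 (r>0 drops 1)
2. [ext C2·C3]  r_C2² + (2/3)r_C2 − 176/3 = 0  ⇒  r_C2 = 22/3 (r>0 drops 1)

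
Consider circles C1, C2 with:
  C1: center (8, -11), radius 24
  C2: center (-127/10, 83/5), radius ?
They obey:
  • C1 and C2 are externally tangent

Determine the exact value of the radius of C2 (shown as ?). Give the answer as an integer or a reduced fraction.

1. [ext C1·C2]  r_C2² + 48r_C2 − 2457/4 = 0  ⇒  r_C2 = 21/2 (r>0 drops 1)

21/2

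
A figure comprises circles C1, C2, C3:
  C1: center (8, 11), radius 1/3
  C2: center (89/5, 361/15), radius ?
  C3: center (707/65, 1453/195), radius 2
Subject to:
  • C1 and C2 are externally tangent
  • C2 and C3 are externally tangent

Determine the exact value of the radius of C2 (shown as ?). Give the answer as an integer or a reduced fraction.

16

1. [ext C1·C2]  r_C2² + (2/3)r_C2 − 800/3 = 0  ⇒  r_C2 = 16 (r>0 drops 1)
2. [ext C2·C3]  r_C2² + 4r_C2 − 320 = 0  ⇒  r_C2 = 16 (r>0 drops 1)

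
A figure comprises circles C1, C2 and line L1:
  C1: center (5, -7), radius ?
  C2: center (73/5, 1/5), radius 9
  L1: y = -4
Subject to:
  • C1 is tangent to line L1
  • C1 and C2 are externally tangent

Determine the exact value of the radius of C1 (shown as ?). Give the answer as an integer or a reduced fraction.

3

1. [C1‖L1]  r_C1² − 9 = 0  ⇒  r_C1 = 3 (r>0 drops 1)
2. [ext C1·C2]  r_C1² + 18r_C1 − 63 = 0  ⇒  r_C1 = 3 (r>0 drops 1)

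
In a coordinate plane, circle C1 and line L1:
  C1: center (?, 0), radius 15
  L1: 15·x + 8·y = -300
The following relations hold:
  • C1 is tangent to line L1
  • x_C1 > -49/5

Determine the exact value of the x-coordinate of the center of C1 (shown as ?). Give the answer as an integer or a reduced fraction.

-3

1. [C1‖L1]  x_C1² + 40x_C1 + 111 = 0  ⇒  x_C1 = -37 or -3
2. given x_C1 > -49/5: keep -3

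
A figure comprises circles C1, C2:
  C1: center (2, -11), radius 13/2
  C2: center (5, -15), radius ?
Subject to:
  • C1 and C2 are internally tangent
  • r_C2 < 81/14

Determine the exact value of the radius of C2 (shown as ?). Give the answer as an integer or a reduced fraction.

3/2

1. [int C1,C2]  r_C2² − 13r_C2 + 69/4 = 0  ⇒  r_C2 = 3/2 or 23/2
2. given r_C2 < 81/14: keep 3/2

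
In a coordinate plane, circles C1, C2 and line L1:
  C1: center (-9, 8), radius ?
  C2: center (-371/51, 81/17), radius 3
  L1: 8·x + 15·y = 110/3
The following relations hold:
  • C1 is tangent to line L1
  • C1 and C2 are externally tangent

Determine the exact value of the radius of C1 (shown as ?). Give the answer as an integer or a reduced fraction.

1. [C1‖L1]  r_C1² − 4/9 = 0  ⇒  r_C1 = 2/3 (r>0 drops 1)
2. [ext C1·C2]  r_C1² + 6r_C1 − 40/9 = 0  ⇒  r_C1 = 2/3 (r>0 drops 1)

2/3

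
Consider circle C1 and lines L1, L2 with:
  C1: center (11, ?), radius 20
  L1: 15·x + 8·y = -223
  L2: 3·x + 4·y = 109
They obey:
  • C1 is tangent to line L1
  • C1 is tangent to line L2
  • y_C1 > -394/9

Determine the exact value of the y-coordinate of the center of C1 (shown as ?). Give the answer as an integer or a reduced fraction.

-6

1. [C1‖L1]  y_C1² + 97y_C1 + 546 = 0  ⇒  y_C1 = -91 or -6
2. [C1‖L2]  y_C1² − 38y_C1 − 264 = 0  ⇒  y_C1 = -6 or 44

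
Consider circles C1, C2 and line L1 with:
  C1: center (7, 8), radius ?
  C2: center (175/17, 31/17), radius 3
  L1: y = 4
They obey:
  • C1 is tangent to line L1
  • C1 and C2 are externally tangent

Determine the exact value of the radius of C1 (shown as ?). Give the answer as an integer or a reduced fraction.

4

1. [C1‖L1]  r_C1² − 16 = 0  ⇒  r_C1 = 4 (r>0 drops 1)
2. [ext C1·C2]  r_C1² + 6r_C1 − 40 = 0  ⇒  r_C1 = 4 (r>0 drops 1)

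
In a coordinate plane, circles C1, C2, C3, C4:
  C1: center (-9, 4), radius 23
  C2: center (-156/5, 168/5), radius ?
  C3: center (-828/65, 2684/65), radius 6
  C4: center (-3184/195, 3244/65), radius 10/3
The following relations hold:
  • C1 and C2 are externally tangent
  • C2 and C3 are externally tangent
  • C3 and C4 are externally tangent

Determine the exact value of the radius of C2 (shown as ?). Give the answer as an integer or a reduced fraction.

14

1. [ext C1·C2]  r_C2² + 46r_C2 − 840 = 0  ⇒  r_C2 = 14 (r>0 drops 1)
2. [ext C2·C3]  r_C2² + 12r_C2 − 364 = 0  ⇒  r_C2 = 14 (r>0 drops 1)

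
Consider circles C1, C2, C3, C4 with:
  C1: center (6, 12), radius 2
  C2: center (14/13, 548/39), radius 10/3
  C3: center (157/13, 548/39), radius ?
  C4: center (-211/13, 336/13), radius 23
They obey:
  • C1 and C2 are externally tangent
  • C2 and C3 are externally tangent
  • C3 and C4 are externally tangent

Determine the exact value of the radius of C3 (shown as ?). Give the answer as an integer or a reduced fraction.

1. [ext C2·C3]  r_C3² + (20/3)r_C3 − 989/9 = 0  ⇒  r_C3 = 23/3 (r>0 drops 1)
2. [ext C3·C4]  r_C3² + 46r_C3 − 3703/9 = 0  ⇒  r_C3 = 23/3 (r>0 drops 1)

23/3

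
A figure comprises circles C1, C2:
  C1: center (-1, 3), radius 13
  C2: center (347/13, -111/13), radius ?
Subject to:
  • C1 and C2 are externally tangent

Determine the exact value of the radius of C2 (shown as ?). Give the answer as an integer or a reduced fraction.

1. [ext C1·C2]  r_C2² + 26r_C2 − 731 = 0  ⇒  r_C2 = 17 (r>0 drops 1)

17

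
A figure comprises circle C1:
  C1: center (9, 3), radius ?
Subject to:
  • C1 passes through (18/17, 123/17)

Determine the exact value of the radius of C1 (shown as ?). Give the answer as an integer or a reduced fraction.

1. [C1∋P]  r_C1² − 81 = 0  ⇒  r_C1 = 9 (r>0 drops 1)

9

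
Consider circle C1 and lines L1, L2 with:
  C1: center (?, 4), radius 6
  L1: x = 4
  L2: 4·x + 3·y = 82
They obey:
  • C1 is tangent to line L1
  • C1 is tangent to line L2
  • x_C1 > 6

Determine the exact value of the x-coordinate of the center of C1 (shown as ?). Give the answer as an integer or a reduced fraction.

1. [C1‖L1]  x_C1² − 8x_C1 − 20 = 0  ⇒  x_C1 = -2 or 10
2. [C1‖L2]  x_C1² − 35x_C1 + 250 = 0  ⇒  x_C1 = 10 or 25

10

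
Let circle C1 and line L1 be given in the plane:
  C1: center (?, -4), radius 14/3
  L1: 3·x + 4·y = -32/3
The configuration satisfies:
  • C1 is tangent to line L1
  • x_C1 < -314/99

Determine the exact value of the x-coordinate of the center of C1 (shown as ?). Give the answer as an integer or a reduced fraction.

1. [C1‖L1]  x_C1² − (32/9)x_C1 − 172/3 = 0  ⇒  x_C1 = -6 or 86/9
2. given x_C1 < -314/99: keep -6

-6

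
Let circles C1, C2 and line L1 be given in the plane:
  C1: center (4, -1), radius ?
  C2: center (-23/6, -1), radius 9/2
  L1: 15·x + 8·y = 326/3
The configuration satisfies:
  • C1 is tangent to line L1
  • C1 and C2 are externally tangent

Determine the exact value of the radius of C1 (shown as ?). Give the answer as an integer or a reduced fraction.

1. [C1‖L1]  r_C1² − 100/9 = 0  ⇒  r_C1 = 10/3 (r>0 drops 1)
2. [ext C1·C2]  r_C1² + 9r_C1 − 370/9 = 0  ⇒  r_C1 = 10/3 (r>0 drops 1)

10/3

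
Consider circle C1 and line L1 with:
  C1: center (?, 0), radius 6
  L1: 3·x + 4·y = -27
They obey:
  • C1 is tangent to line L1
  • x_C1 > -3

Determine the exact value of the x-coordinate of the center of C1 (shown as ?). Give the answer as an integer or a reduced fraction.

1. [C1‖L1]  x_C1² + 18x_C1 − 19 = 0  ⇒  x_C1 = -19 or 1
2. given x_C1 > -3: keep 1

1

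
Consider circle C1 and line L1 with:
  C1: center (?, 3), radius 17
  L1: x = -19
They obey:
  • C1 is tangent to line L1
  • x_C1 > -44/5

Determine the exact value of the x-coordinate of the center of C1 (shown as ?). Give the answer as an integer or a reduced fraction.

1. [C1‖L1]  x_C1² + 38x_C1 + 72 = 0  ⇒  x_C1 = -36 or -2
2. given x_C1 > -44/5: keep -2

-2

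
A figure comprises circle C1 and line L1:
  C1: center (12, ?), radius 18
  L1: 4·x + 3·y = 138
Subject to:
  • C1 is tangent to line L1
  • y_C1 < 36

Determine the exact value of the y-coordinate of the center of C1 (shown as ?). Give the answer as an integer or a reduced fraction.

1. [C1‖L1]  y_C1² − 60y_C1 = 0  ⇒  y_C1 = 0 or 60
2. given y_C1 < 36: keep 0

0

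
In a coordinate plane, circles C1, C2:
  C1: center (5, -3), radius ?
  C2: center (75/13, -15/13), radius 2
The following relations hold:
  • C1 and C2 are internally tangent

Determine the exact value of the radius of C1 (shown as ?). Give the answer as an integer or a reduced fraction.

4

1. [int C1,C2]  r_C1² − 4r_C1 = 0  ⇒  r_C1 = 4 (r>0 drops 1)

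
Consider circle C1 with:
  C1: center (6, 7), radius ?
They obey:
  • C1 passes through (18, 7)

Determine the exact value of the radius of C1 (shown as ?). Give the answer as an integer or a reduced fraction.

1. [C1∋P]  r_C1² − 144 = 0  ⇒  r_C1 = 12 (r>0 drops 1)

12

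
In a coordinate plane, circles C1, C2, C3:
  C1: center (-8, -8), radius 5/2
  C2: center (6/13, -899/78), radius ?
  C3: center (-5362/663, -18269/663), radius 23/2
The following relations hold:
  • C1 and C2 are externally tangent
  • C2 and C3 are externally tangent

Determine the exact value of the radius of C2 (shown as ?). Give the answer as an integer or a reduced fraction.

1. [ext C1·C2]  r_C2² + 5r_C2 − 700/9 = 0  ⇒  r_C2 = 20/3 (r>0 drops 1)
2. [ext C2·C3]  r_C2² + 23r_C2 − 1780/9 = 0  ⇒  r_C2 = 20/3 (r>0 drops 1)

20/3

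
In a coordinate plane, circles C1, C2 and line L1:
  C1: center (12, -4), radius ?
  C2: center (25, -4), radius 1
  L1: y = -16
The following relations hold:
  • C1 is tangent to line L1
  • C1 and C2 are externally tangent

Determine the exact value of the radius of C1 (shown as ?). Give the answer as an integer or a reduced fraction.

12

1. [C1‖L1]  r_C1² − 144 = 0  ⇒  r_C1 = 12 (r>0 drops 1)
2. [ext C1·C2]  r_C1² + 2r_C1 − 168 = 0  ⇒  r_C1 = 12 (r>0 drops 1)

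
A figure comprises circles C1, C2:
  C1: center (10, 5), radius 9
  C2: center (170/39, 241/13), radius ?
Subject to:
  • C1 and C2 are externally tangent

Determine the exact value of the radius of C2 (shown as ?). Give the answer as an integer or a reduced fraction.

1. [ext C1·C2]  r_C2² + 18r_C2 − 1207/9 = 0  ⇒  r_C2 = 17/3 (r>0 drops 1)

17/3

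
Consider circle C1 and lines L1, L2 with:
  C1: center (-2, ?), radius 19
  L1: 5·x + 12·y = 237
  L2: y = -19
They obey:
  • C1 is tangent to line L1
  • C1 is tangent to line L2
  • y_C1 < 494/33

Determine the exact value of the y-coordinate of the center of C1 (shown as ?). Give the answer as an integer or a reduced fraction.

0

1. [C1‖L1]  y_C1² − (247/6)y_C1 = 0  ⇒  y_C1 = 0 or 247/6
2. [C1‖L2]  y_C1² + 38y_C1 = 0  ⇒  y_C1 = -38 or 0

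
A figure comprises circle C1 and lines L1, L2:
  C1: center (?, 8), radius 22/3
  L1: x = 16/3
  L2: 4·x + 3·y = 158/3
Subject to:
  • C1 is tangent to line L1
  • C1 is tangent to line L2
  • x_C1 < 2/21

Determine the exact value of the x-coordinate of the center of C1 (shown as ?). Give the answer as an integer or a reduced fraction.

1. [C1‖L1]  x_C1² − (32/3)x_C1 − 76/3 = 0  ⇒  x_C1 = -2 or 38/3
2. [C1‖L2]  x_C1² − (43/3)x_C1 − 98/3 = 0  ⇒  x_C1 = -2 or 49/3

-2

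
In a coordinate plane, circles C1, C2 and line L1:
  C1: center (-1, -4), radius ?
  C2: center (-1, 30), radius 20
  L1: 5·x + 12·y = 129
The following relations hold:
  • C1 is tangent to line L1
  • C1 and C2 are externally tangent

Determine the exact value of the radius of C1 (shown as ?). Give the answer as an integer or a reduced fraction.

1. [C1‖L1]  r_C1² − 196 = 0  ⇒  r_C1 = 14 (r>0 drops 1)
2. [ext C1·C2]  r_C1² + 40r_C1 − 756 = 0  ⇒  r_C1 = 14 (r>0 drops 1)

14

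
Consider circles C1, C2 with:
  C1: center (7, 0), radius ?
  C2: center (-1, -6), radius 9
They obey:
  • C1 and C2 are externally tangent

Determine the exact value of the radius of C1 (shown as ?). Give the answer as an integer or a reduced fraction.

1. [ext C1·C2]  r_C1² + 18r_C1 − 19 = 0  ⇒  r_C1 = 1 (r>0 drops 1)

1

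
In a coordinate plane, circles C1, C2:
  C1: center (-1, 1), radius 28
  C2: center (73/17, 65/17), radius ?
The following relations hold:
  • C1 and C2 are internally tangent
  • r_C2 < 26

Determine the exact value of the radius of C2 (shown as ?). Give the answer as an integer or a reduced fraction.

22

1. [int C1,C2]  r_C2² − 56r_C2 + 748 = 0  ⇒  r_C2 = 22 or 34
2. given r_C2 < 26: keep 22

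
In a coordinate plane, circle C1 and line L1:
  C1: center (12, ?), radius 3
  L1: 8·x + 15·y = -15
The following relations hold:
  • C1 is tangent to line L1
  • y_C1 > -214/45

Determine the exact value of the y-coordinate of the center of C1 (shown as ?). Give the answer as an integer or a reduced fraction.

-4

1. [C1‖L1]  y_C1² + (74/5)y_C1 + 216/5 = 0  ⇒  y_C1 = -54/5 or -4
2. given y_C1 > -214/45: keep -4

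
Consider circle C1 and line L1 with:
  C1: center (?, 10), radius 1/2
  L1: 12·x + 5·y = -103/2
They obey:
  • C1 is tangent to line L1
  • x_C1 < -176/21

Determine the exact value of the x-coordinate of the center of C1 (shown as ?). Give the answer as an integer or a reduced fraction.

-9

1. [C1‖L1]  x_C1² + (203/12)x_C1 + 285/4 = 0  ⇒  x_C1 = -9 or -95/12
2. given x_C1 < -176/21: keep -9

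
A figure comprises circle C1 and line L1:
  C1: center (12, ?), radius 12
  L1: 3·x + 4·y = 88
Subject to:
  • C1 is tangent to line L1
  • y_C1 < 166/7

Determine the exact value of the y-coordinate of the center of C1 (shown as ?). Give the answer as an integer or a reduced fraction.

-2

1. [C1‖L1]  y_C1² − 26y_C1 − 56 = 0  ⇒  y_C1 = -2 or 28
2. given y_C1 < 166/7: keep -2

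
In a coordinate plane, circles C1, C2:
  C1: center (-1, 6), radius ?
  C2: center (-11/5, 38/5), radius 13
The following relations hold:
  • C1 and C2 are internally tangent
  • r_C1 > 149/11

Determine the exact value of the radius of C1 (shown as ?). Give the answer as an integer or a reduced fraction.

1. [int C1,C2]  r_C1² − 26r_C1 + 165 = 0  ⇒  r_C1 = 11 or 15
2. given r_C1 > 149/11: keep 15

15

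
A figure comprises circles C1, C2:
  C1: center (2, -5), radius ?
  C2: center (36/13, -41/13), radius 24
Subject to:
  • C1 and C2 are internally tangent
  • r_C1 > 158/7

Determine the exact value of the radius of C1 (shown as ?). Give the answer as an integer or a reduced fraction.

26

1. [int C1,C2]  r_C1² − 48r_C1 + 572 = 0  ⇒  r_C1 = 22 or 26
2. given r_C1 > 158/7: keep 26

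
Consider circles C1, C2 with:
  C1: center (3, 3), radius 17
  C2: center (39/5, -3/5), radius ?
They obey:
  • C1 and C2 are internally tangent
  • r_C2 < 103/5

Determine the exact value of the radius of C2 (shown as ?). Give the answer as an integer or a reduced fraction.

1. [int C1,C2]  r_C2² − 34r_C2 + 253 = 0  ⇒  r_C2 = 11 or 23
2. given r_C2 < 103/5: keep 11

11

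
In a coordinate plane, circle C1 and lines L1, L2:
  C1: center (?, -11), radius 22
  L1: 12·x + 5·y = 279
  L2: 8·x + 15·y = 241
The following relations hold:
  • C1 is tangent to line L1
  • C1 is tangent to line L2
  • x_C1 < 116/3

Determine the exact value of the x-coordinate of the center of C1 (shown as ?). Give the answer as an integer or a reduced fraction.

1. [C1‖L1]  x_C1² − (167/3)x_C1 + 620/3 = 0  ⇒  x_C1 = 4 or 155/3
2. [C1‖L2]  x_C1² − (203/2)x_C1 + 390 = 0  ⇒  x_C1 = 4 or 195/2

4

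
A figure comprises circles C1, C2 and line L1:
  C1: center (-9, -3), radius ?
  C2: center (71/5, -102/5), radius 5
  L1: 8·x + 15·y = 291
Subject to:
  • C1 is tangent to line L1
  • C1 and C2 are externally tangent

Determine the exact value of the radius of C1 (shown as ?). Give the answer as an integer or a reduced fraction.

1. [C1‖L1]  r_C1² − 576 = 0  ⇒  r_C1 = 24 (r>0 drops 1)
2. [ext C1·C2]  r_C1² + 10r_C1 − 816 = 0  ⇒  r_C1 = 24 (r>0 drops 1)

24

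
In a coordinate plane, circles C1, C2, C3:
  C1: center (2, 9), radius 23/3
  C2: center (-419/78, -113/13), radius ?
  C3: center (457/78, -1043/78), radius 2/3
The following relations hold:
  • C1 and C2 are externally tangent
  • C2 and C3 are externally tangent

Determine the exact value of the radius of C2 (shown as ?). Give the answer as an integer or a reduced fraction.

1. [ext C1·C2]  r_C2² + (46/3)r_C2 − 3703/12 = 0  ⇒  r_C2 = 23/2 (r>0 drops 1)
2. [ext C2·C3]  r_C2² + (4/3)r_C2 − 1771/12 = 0  ⇒  r_C2 = 23/2 (r>0 drops 1)

23/2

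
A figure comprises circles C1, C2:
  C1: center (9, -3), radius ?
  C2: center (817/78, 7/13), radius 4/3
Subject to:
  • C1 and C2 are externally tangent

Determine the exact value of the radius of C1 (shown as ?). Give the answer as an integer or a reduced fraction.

5/2

1. [ext C1·C2]  r_C1² + (8/3)r_C1 − 155/12 = 0  ⇒  r_C1 = 5/2 (r>0 drops 1)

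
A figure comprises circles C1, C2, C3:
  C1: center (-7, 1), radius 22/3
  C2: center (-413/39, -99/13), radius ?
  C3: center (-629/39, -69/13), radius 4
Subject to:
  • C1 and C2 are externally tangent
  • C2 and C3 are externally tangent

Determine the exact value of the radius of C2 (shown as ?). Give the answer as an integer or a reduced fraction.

2

1. [ext C1·C2]  r_C2² + (44/3)r_C2 − 100/3 = 0  ⇒  r_C2 = 2 (r>0 drops 1)
2. [ext C2·C3]  r_C2² + 8r_C2 − 20 = 0  ⇒  r_C2 = 2 (r>0 drops 1)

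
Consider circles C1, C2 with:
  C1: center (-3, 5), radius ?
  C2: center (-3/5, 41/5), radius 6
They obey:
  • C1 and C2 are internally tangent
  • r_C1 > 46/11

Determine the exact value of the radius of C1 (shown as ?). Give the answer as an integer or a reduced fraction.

10

1. [int C1,C2]  r_C1² − 12r_C1 + 20 = 0  ⇒  r_C1 = 2 or 10
2. given r_C1 > 46/11: keep 10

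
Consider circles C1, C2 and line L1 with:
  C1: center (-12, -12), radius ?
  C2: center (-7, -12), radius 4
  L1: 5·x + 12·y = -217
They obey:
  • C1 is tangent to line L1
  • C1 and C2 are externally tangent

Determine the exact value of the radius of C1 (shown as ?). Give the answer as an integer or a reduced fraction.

1

1. [C1‖L1]  r_C1² − 1 = 0  ⇒  r_C1 = 1 (r>0 drops 1)
2. [ext C1·C2]  r_C1² + 8r_C1 − 9 = 0  ⇒  r_C1 = 1 (r>0 drops 1)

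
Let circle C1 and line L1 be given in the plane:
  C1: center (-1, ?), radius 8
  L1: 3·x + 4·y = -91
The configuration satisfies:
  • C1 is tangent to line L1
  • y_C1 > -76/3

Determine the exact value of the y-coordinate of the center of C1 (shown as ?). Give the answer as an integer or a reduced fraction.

-12

1. [C1‖L1]  y_C1² + 44y_C1 + 384 = 0  ⇒  y_C1 = -32 or -12
2. given y_C1 > -76/3: keep -12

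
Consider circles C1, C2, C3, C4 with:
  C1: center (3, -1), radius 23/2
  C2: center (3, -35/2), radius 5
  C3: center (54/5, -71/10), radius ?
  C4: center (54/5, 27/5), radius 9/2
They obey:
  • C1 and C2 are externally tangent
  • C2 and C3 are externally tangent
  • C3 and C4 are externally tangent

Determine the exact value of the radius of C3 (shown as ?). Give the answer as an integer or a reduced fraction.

1. [ext C2·C3]  r_C3² + 10r_C3 − 144 = 0  ⇒  r_C3 = 8 (r>0 drops 1)
2. [ext C3·C4]  r_C3² + 9r_C3 − 136 = 0  ⇒  r_C3 = 8 (r>0 drops 1)

8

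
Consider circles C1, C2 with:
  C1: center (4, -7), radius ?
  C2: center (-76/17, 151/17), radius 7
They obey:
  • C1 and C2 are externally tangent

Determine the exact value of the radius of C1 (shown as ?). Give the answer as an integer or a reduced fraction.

1. [ext C1·C2]  r_C1² + 14r_C1 − 275 = 0  ⇒  r_C1 = 11 (r>0 drops 1)

11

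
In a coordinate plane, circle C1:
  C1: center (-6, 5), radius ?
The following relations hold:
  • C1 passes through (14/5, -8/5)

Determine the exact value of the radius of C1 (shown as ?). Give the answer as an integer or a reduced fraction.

1. [C1∋P]  r_C1² − 121 = 0  ⇒  r_C1 = 11 (r>0 drops 1)

11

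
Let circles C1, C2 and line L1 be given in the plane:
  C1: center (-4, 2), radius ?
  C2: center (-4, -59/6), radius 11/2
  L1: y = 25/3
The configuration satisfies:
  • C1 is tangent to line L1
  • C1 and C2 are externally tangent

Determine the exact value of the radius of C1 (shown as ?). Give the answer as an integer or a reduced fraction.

1. [C1‖L1]  r_C1² − 361/9 = 0  ⇒  r_C1 = 19/3 (r>0 drops 1)
2. [ext C1·C2]  r_C1² + 11r_C1 − 988/9 = 0  ⇒  r_C1 = 19/3 (r>0 drops 1)

19/3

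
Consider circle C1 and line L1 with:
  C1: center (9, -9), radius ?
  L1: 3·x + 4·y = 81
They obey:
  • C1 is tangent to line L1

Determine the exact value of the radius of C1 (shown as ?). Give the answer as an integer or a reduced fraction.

1. [C1‖L1]  r_C1² − 324 = 0  ⇒  r_C1 = 18 (r>0 drops 1)

18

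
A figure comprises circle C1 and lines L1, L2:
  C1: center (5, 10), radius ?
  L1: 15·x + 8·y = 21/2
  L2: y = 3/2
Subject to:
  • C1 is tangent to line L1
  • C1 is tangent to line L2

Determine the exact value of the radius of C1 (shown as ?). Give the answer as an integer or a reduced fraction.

17/2

1. [C1‖L1]  r_C1² − 289/4 = 0  ⇒  r_C1 = 17/2 (r>0 drops 1)
2. [C1‖L2]  r_C1² − 289/4 = 0  ⇒  r_C1 = 17/2 (r>0 drops 1)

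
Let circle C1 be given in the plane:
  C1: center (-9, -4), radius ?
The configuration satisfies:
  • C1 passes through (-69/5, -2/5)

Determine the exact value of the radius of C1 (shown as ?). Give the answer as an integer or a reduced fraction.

6

1. [C1∋P]  r_C1² − 36 = 0  ⇒  r_C1 = 6 (r>0 drops 1)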